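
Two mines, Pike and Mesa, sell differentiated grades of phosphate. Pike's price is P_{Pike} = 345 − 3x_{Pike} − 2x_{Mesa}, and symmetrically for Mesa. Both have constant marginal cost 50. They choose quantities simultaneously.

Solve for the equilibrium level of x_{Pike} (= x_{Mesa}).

Mine Pike's profit: π = x_{Pike}(345 − 3x_{Pike} − 2x_{Mesa}) − 50x_{Pike}.
∂π/∂x_{Pike} = 295 − 6x_{Pike} − 2x_{Mesa} = 0 ⇒ x_{Pike} = 295/6 − (1/3)x_{Mesa}.
The game is symmetric, so in equilibrium x_{Mesa} = x_{Pike}: the reaction function gives (4/3)x_{Pike} = 295/6, hence x_{Pike} = 36.875.

36.875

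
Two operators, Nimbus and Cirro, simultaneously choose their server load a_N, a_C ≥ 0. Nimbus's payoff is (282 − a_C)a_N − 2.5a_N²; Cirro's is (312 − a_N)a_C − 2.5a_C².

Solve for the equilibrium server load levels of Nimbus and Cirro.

45.75, 53.25

Expanding Nimbus's payoff: 282a_N − a_Ca_N − 2.5a_N².
∂π/∂a_N = 282 − a_C − 5a_N = 0, so a_N = 56.4 − 0.2a_C.
Likewise for Cirro: a_C = 62.4 − 0.2a_N.
Plugging a_C into Nimbus's best response: a_N = 56.4 − 0.2(62.4 − 0.2a_N) ⇒ 0.96a_N = 43.92, so a_N = 45.75.
Then a_C = 62.4 − 0.2·45.75 = 53.25.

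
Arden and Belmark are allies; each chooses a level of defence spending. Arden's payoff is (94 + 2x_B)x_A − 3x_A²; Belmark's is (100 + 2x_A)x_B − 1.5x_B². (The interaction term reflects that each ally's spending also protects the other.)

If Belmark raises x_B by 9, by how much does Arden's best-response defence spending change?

Expanding Arden's payoff: 94x_A + 2x_Bx_A − 3x_A².
∂π/∂x_A = 94 + 2x_B − 6x_A = 0, so x_A = 47/3 + (1/3)x_B.
The reaction-function slope is 1/3, so a 9-unit rise in x_B moves x_A by 1/3 × 9 = 3. Arden's best response rises — the actions are strategic complements.

3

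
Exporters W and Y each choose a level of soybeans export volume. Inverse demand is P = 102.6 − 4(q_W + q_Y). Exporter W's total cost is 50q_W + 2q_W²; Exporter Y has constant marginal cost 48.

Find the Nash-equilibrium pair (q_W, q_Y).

Exporter W's profit: π = q_W(102.6 − 4(q_W + q_Y)) − 50q_W − 2q_W².
∂π/∂q_W = 52.6 − 12q_W − 4q_Y = 0, so q_W = 263/60 − (1/3)q_Y.
For Y: ∂π/∂q_Y = 54.6 − 8q_Y − 4q_W = 0 ⇒ q_Y = 6.825 − 0.5q_W.
Solving the two reaction functions simultaneously: (1 − (−1/3)(−0.5))q_W = 263/60 − (1/3)·6.825, so (5/6)q_W = 253/120 and q_W = 2.53.
Then q_Y = 6.825 − 0.5·2.53 = 5.56.

2.53, 5.56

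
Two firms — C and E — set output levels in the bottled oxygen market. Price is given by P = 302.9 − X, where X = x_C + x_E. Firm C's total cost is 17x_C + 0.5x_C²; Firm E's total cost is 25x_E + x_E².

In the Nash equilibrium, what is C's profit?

Firm C's profit: π = x_C(302.9 − (x_C + x_E)) − 17x_C − 0.5x_C².
∂π/∂x_C = 285.9 − 3x_C − x_E = 0, so x_C = 95.3 − (1/3)x_E.
For E: ∂π/∂x_E = 277.9 − 4x_E − x_C = 0 ⇒ x_E = 69.475 − 0.25x_C.
Substituting the second reaction function into the first: x_C = 95.3 − (1/3)(69.475 − 0.25x_C), which gives (11/12)x_C = 8657/120 ⇒ x_C = 78.7.
Then x_E = 69.475 − 0.25·78.7 = 49.8.
Price P = 302.9 − 128.5 = 174.4.
C's profit: (174.4 − 17)·78.7 − 0.5(78.7)² = 9290.535.

9290.535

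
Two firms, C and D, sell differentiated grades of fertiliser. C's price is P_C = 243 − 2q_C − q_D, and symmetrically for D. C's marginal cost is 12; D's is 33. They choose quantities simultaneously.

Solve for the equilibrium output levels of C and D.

Firm C's profit: π = q_C(243 − 2q_C − q_D) − 12q_C.
∂π/∂q_C = 231 − 4q_C − q_D = 0 ⇒ q_C = 57.75 − 0.25q_D.
Similarly q_D = 52.5 − 0.25q_C.
Plugging q_D into C's best response: q_C = 57.75 − 0.25(52.5 − 0.25q_C) ⇒ 0.9375q_C = 44.625, so q_C = 47.6.
Then q_D = 52.5 − 0.25·47.6 = 40.6.

47.6, 40.6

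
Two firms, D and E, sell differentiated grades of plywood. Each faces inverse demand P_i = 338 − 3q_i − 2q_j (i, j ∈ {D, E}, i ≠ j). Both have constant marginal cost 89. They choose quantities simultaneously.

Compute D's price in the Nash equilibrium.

Firm D's profit: π = q_D(338 − 3q_D − 2q_E) − 89q_D.
∂π/∂q_D = 249 − 6q_D − 2q_E = 0 ⇒ q_D = 41.5 − (1/3)q_E.
Setting q_D = q_E in the reaction function: q_D = 41.5 − (1/3)q_D, so q_D = 41.5 / (4/3) = 31.125.
P_D = 338 − 3·31.125 − 2·31.125 = 182.375.

182.375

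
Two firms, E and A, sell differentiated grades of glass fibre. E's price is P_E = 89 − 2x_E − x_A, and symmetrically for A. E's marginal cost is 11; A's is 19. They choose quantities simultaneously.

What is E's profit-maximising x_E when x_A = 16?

15.5

Firm E's profit: π = x_E(89 − 2x_E − x_A) − 11x_E.
∂π/∂x_E = 78 − 4x_E − x_A = 0 ⇒ x_E = 19.5 − 0.25x_A.
At x_A = 16: x_E = 19.5 − 0.25·16 = 15.5.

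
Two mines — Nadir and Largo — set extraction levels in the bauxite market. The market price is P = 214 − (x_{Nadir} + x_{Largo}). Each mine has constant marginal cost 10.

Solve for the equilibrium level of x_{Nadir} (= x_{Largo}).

68

Mine Nadir's profit: π = x_{Nadir}(214 − (x_{Nadir} + x_{Largo})) − 10x_{Nadir}.
∂π/∂x_{Nadir} = 204 − 2x_{Nadir} − x_{Largo} = 0, so x_{Nadir} = 102 − 0.5x_{Largo}.
The game is symmetric, so in equilibrium x_{Largo} = x_{Nadir}: the reaction function gives 1.5x_{Nadir} = 102, hence x_{Nadir} = 68.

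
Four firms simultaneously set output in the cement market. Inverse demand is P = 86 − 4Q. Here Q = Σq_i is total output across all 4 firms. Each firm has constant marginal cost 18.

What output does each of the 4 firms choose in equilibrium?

A representative firm's profit is π_i = q_i(86 − 4Q) − 18q_i, with Q = q_i + Σ_{j≠i} q_j.
First-order condition: 68 − 8q_i − 4Σ_{j≠i} q_j = 0.
Imposing symmetry (q_j = q for all j) turns Σ_{j≠i} q_j into 3q, so 68 = 20q and q = 3.4.

3.4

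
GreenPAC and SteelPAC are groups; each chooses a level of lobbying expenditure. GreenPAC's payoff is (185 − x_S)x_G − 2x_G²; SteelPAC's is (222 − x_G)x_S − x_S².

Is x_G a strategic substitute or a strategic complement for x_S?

Expanding GreenPAC's payoff: 185x_G − x_Sx_G − 2x_G².
∂π/∂x_G = 185 − x_S − 4x_G = 0, so x_G = 46.25 − 0.25x_S.
The best-response slope dx_G/dx_S = −0.25 < 0: the reaction function is downward-sloping, so the choices are strategic substitutes.

strategic substitutes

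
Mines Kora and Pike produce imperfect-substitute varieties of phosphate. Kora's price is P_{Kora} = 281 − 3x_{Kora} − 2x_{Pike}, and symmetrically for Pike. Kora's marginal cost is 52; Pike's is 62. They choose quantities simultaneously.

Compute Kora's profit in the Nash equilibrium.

2566.6875

Mine Kora's profit: π = x_{Kora}(281 − 3x_{Kora} − 2x_{Pike}) − 52x_{Kora}.
∂π/∂x_{Kora} = 229 − 6x_{Kora} − 2x_{Pike} = 0 ⇒ x_{Kora} = 229/6 − (1/3)x_{Pike}.
Similarly x_{Pike} = 36.5 − (1/3)x_{Kora}.
Solving the two reaction functions simultaneously: (1 − (−1/3)(−1/3))x_{Kora} = 229/6 − (1/3)·36.5, so (8/9)x_{Kora} = 26 and x_{Kora} = 29.25.
Then x_{Pike} = 36.5 − (1/3)·29.25 = 26.75.
P_{Kora} = 281 − 3·29.25 − 2·26.75 = 139.75.
Profit = (139.75 − 52)·29.25 = 2566.6875.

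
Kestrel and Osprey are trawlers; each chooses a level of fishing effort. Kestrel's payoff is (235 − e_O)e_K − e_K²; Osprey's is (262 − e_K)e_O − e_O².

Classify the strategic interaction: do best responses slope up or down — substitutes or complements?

strategic substitutes

Expanding Kestrel's payoff: 235e_K − e_Oe_K − e_K².
∂π/∂e_K = 235 − e_O − 2e_K = 0, so e_K = 117.5 − 0.5e_O.
The best-response slope de_K/de_O = −0.5 < 0: the reaction function is downward-sloping, so the choices are strategic substitutes.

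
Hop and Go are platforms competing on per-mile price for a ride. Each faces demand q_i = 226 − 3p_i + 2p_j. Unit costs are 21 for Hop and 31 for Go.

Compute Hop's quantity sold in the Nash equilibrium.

159.375

Hop's profit: π = (p_{Hop} − 21)(226 − 3p_{Hop} + 2p_{Go}).
∂π/∂p_{Hop} = 289 − 6p_{Hop} + 2p_{Go} = 0 ⇒ p_{Hop} = 289/6 + (1/3)p_{Go}.
Similarly p_{Go} = 319/6 + (1/3)p_{Hop}.
Substituting the second reaction function into the first: p_{Hop} = 289/6 + (1/3)(319/6 + (1/3)p_{Hop}), which gives (8/9)p_{Hop} = 593/9 ⇒ p_{Hop} = 74.125.
Then p_{Go} = 319/6 + (1/3)·74.125 = 77.875.
q_{Hop} = 226 − 3·74.125 + 2·77.875 = 159.375.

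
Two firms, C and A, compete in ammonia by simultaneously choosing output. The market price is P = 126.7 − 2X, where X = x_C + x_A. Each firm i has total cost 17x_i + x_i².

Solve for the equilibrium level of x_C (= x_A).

Firm C's profit: π = x_C(126.7 − 2(x_C + x_A)) − 17x_C − x_C².
∂π/∂x_C = 109.7 − 6x_C − 2x_A = 0, so x_C = 1097/60 − (1/3)x_A.
Setting x_C = x_A in the reaction function: x_C = 1097/60 − (1/3)x_C, so x_C = (1097/60) / (4/3) = 13.7125.

13.7125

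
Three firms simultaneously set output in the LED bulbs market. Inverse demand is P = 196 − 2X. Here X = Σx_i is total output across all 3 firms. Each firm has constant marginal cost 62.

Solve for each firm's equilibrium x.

16.75

A representative firm's profit is π_i = x_i(196 − 2X) − 62x_i, with X = x_i + Σ_{j≠i} x_j.
First-order condition: 134 − 4x_i − 2Σ_{j≠i} x_j = 0.
In a symmetric equilibrium every firm chooses the same x, so Σ_{j≠i} x_j = 2x. The condition becomes 134 − 8x = 0, giving x = 134/8 = 16.75.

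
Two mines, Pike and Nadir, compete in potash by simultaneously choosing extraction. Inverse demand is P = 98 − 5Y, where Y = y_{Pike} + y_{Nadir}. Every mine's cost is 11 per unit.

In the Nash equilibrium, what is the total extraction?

11.6

Mine Pike's profit: π = y_{Pike}(98 − 5(y_{Pike} + y_{Nadir})) − 11y_{Pike}.
∂π/∂y_{Pike} = 87 − 10y_{Pike} − 5y_{Nadir} = 0, so y_{Pike} = 8.7 − 0.5y_{Nadir}.
The game is symmetric, so in equilibrium y_{Nadir} = y_{Pike}: the reaction function gives 1.5y_{Pike} = 8.7, hence y_{Pike} = 5.8.
Total extraction: 5.8 + 5.8 = 11.6.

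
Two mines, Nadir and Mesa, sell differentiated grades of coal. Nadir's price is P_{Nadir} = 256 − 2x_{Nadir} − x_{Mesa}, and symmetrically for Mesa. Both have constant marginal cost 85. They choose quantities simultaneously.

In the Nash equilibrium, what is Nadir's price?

Mine Nadir's profit: π = x_{Nadir}(256 − 2x_{Nadir} − x_{Mesa}) − 85x_{Nadir}.
∂π/∂x_{Nadir} = 171 − 4x_{Nadir} − x_{Mesa} = 0 ⇒ x_{Nadir} = 42.75 − 0.25x_{Mesa}.
By symmetry x_{Mesa} = x_{Nadir}; substituting into the reaction function, 1.25x_{Nadir} = 42.75 and x_{Nadir} = 34.2.
P_{Nadir} = 256 − 2·34.2 − 34.2 = 153.4.

153.4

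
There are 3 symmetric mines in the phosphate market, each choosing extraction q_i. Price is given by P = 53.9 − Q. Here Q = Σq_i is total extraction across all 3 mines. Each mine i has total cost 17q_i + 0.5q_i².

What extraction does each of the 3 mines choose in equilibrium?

A representative mine's profit is π_i = q_i(53.9 − Q) − 17q_i − 0.5q_i², with Q = q_i + Σ_{j≠i} q_j.
First-order condition: 36.9 − 3q_i − Σ_{j≠i} q_j = 0.
Imposing symmetry (q_j = q for all j) turns Σ_{j≠i} q_j into 2q, so 36.9 = 5q and q = 7.38.

7.38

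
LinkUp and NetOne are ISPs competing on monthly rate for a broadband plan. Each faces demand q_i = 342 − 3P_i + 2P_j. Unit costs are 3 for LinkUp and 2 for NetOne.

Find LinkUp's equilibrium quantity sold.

LinkUp's profit: π = (P_{LinkUp} − 3)(342 − 3P_{LinkUp} + 2P_{NetOne}).
∂π/∂P_{LinkUp} = 351 − 6P_{LinkUp} + 2P_{NetOne} = 0 ⇒ P_{LinkUp} = 58.5 + (1/3)P_{NetOne}.
Similarly P_{NetOne} = 58 + (1/3)P_{LinkUp}.
Substituting the second reaction function into the first: P_{LinkUp} = 58.5 + (1/3)(58 + (1/3)P_{LinkUp}), which gives (8/9)P_{LinkUp} = 467/6 ⇒ P_{LinkUp} = 87.5625.
Then P_{NetOne} = 58 + (1/3)·87.5625 = 87.1875.
q_{LinkUp} = 342 − 3·87.5625 + 2·87.1875 = 253.6875.

253.6875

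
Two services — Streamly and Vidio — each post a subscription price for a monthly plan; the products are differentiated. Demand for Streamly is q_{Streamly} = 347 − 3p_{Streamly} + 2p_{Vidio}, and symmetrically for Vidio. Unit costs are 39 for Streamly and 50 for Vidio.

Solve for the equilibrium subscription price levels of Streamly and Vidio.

118.0625, 122.1875

Streamly's profit: π = (p_{Streamly} − 39)(347 − 3p_{Streamly} + 2p_{Vidio}).
∂π/∂p_{Streamly} = 464 − 6p_{Streamly} + 2p_{Vidio} = 0 ⇒ p_{Streamly} = 232/3 + (1/3)p_{Vidio}.
Similarly p_{Vidio} = 497/6 + (1/3)p_{Streamly}.
Plugging p_{Vidio} into Streamly's best response: p_{Streamly} = 232/3 + (1/3)(497/6 + (1/3)p_{Streamly}) ⇒ (8/9)p_{Streamly} = 1889/18, so p_{Streamly} = 118.0625.
Then p_{Vidio} = 497/6 + (1/3)·118.0625 = 122.1875.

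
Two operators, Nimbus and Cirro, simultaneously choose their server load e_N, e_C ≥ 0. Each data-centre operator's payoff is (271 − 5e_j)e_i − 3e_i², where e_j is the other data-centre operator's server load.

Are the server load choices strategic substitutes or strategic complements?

strategic substitutes

Nimbus's payoff is (271 − 5e_C)e_N − 3e_N².
∂π/∂e_N = 271 − 5e_C − 6e_N = 0, so e_N = 271/6 − (5/6)e_C.
The best-response slope de_N/de_C = −5/6 < 0: the reaction function is downward-sloping, so the choices are strategic substitutes.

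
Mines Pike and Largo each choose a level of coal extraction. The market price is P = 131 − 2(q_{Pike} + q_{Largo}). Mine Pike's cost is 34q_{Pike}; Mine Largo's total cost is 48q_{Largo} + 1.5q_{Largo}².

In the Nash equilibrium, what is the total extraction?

27.125

Mine Pike's profit: π = q_{Pike}(131 − 2(q_{Pike} + q_{Largo})) − 34q_{Pike}.
∂π/∂q_{Pike} = 97 − 4q_{Pike} − 2q_{Largo} = 0, so q_{Pike} = 24.25 − 0.5q_{Largo}.
For Largo: ∂π/∂q_{Largo} = 83 − 7q_{Largo} − 2q_{Pike} = 0 ⇒ q_{Largo} = 83/7 − (2/7)q_{Pike}.
Plugging q_{Largo} into Pike's best response: q_{Pike} = 24.25 − 0.5(83/7 − (2/7)q_{Pike}) ⇒ (6/7)q_{Pike} = 513/28, so q_{Pike} = 21.375.
Then q_{Largo} = 83/7 − (2/7)·21.375 = 5.75.
Total extraction: 21.375 + 5.75 = 27.125.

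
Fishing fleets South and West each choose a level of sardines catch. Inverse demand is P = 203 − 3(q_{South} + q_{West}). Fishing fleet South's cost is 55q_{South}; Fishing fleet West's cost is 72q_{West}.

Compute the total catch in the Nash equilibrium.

31

Fishing fleet South's profit: π = q_{South}(203 − 3(q_{South} + q_{West})) − 55q_{South}.
∂π/∂q_{South} = 148 − 6q_{South} − 3q_{West} = 0, so q_{South} = 74/3 − 0.5q_{West}.
By the same steps for West: q_{West} = 131/6 − 0.5q_{South}.
Solving the two reaction functions simultaneously: (1 − (−0.5)(−0.5))q_{South} = 74/3 − 0.5·(131/6), so 0.75q_{South} = 13.75 and q_{South} = 55/3.
Then q_{West} = 131/6 − 0.5·(55/3) = 38/3.
Total catch: 55/3 + 38/3 = 31.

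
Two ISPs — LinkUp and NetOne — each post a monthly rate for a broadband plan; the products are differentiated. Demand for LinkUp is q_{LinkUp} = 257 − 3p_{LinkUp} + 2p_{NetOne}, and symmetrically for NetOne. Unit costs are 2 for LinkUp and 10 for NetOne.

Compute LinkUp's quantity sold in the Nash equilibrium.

LinkUp's profit: π = (p_{LinkUp} − 2)(257 − 3p_{LinkUp} + 2p_{NetOne}).
∂π/∂p_{LinkUp} = 263 − 6p_{LinkUp} + 2p_{NetOne} = 0 ⇒ p_{LinkUp} = 263/6 + (1/3)p_{NetOne}.
Similarly p_{NetOne} = 287/6 + (1/3)p_{LinkUp}.
Plugging p_{NetOne} into LinkUp's best response: p_{LinkUp} = 263/6 + (1/3)(287/6 + (1/3)p_{LinkUp}) ⇒ (8/9)p_{LinkUp} = 538/9, so p_{LinkUp} = 67.25.
Then p_{NetOne} = 287/6 + (1/3)·67.25 = 70.25.
q_{LinkUp} = 257 − 3·67.25 + 2·70.25 = 195.75.

195.75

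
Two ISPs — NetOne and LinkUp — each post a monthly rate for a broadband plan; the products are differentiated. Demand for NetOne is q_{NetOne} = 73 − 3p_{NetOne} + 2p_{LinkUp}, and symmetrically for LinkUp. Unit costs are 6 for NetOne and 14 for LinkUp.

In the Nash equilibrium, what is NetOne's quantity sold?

NetOne's profit: π = (p_{NetOne} − 6)(73 − 3p_{NetOne} + 2p_{LinkUp}).
∂π/∂p_{NetOne} = 91 − 6p_{NetOne} + 2p_{LinkUp} = 0 ⇒ p_{NetOne} = 91/6 + (1/3)p_{LinkUp}.
Similarly p_{LinkUp} = 115/6 + (1/3)p_{NetOne}.
Solving the two reaction functions simultaneously: (1 − (1/3)(1/3))p_{NetOne} = 91/6 + (1/3)·(115/6), so (8/9)p_{NetOne} = 194/9 and p_{NetOne} = 24.25.
Then p_{LinkUp} = 115/6 + (1/3)·24.25 = 27.25.
q_{NetOne} = 73 − 3·24.25 + 2·27.25 = 54.75.

54.75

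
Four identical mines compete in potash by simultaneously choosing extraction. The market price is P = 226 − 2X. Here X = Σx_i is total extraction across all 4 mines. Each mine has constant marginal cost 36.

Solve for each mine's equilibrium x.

19

A representative mine's profit is π_i = x_i(226 − 2X) − 36x_i, with X = x_i + Σ_{j≠i} x_j.
First-order condition: 190 − 4x_i − 2Σ_{j≠i} x_j = 0.
With identical mines, set every x_j = x: then 190 − 4x − 6x = 0, i.e. x = 190/10 = 19.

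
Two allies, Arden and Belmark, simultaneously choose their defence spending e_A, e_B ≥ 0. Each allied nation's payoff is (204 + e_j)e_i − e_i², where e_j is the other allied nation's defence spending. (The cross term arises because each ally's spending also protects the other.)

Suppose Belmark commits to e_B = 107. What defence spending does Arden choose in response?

155.5

Arden's payoff is (204 + e_B)e_A − e_A².
∂π/∂e_A = 204 + e_B − 2e_A = 0, so e_A = 102 + 0.5e_B.
At e_B = 107: e_A = 102 + 0.5·107 = 155.5.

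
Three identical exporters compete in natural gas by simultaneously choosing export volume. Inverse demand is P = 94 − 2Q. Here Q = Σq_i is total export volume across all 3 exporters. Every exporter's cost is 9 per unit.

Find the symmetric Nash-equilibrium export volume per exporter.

A representative exporter's profit is π_i = q_i(94 − 2Q) − 9q_i, with Q = q_i + Σ_{j≠i} q_j.
First-order condition: 85 − 4q_i − 2Σ_{j≠i} q_j = 0.
Imposing symmetry (q_j = q for all j) turns Σ_{j≠i} q_j into 2q, so 85 = 8q and q = 10.625.

10.625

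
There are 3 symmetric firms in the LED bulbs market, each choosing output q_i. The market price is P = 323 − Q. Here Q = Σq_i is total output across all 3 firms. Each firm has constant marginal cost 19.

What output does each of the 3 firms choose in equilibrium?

76

A representative firm's profit is π_i = q_i(323 − Q) − 19q_i, with Q = q_i + Σ_{j≠i} q_j.
First-order condition: 304 − 2q_i − Σ_{j≠i} q_j = 0.
With identical firms, set every q_j = q: then 304 − 2q − 2q = 0, i.e. q = 304/4 = 76.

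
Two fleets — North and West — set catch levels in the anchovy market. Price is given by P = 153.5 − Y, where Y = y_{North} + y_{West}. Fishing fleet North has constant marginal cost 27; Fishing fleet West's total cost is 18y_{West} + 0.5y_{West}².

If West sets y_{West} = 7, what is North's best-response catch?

59.75

Fishing fleet North's profit: π = y_{North}(153.5 − (y_{North} + y_{West})) − 27y_{North}.
∂π/∂y_{North} = 126.5 − 2y_{North} − y_{West} = 0, so y_{North} = 63.25 − 0.5y_{West}.
At y_{West} = 7: y_{North} = 63.25 − 0.5·7 = 59.75.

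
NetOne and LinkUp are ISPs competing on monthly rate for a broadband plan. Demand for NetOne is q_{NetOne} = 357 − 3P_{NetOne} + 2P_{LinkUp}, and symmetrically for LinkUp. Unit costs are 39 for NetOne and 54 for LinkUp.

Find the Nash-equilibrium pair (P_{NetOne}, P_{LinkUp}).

NetOne's profit: π = (P_{NetOne} − 39)(357 − 3P_{NetOne} + 2P_{LinkUp}).
∂π/∂P_{NetOne} = 474 − 6P_{NetOne} + 2P_{LinkUp} = 0 ⇒ P_{NetOne} = 79 + (1/3)P_{LinkUp}.
Similarly P_{LinkUp} = 86.5 + (1/3)P_{NetOne}.
Plugging P_{LinkUp} into NetOne's best response: P_{NetOne} = 79 + (1/3)(86.5 + (1/3)P_{NetOne}) ⇒ (8/9)P_{NetOne} = 647/6, so P_{NetOne} = 121.3125.
Then P_{LinkUp} = 86.5 + (1/3)·121.3125 = 126.9375.

121.3125, 126.9375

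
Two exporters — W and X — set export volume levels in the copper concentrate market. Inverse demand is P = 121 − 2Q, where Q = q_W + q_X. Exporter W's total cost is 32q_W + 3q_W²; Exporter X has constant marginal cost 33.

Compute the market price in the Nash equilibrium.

72

Exporter W's profit: π = q_W(121 − 2(q_W + q_X)) − 32q_W − 3q_W².
∂π/∂q_W = 89 − 10q_W − 2q_X = 0, so q_W = 8.9 − 0.2q_X.
For X: ∂π/∂q_X = 88 − 4q_X − 2q_W = 0 ⇒ q_X = 22 − 0.5q_W.
Plugging q_X into W's best response: q_W = 8.9 − 0.2(22 − 0.5q_W) ⇒ 0.9q_W = 4.5, so q_W = 5.
Then q_X = 22 − 0.5·5 = 19.5.
Equilibrium price: P = 121 − 2·24.5 = 72.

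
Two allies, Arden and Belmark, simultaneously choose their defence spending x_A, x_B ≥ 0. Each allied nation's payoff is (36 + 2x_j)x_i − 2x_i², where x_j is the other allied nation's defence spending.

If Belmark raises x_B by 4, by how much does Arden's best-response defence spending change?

2

Arden's payoff is (36 + 2x_B)x_A − 2x_A².
∂π/∂x_A = 36 + 2x_B − 4x_A = 0, so x_A = 9 + 0.5x_B.
The reaction-function slope is 0.5, so a 4-unit rise in x_B moves x_A by 0.5 × 4 = 2. Arden's best response rises — the actions are strategic complements.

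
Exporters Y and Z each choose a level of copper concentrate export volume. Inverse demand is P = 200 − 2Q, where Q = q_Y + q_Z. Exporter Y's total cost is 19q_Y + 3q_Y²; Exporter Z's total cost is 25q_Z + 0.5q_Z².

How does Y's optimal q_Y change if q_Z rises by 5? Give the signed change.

Exporter Y's profit: π = q_Y(200 − 2(q_Y + q_Z)) − 19q_Y − 3q_Y².
∂π/∂q_Y = 181 − 10q_Y − 2q_Z = 0, so q_Y = 18.1 − 0.2q_Z.
The reaction-function slope is −0.2, so a 5-unit rise in q_Z moves q_Y by −0.2 × 5 = −1. Y's best response falls — the actions are strategic substitutes.

-1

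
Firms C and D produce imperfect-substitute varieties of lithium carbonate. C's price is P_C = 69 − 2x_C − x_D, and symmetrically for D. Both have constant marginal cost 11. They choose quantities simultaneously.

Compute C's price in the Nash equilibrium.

34.2

Firm C's profit: π = x_C(69 − 2x_C − x_D) − 11x_C.
∂π/∂x_C = 58 − 4x_C − x_D = 0 ⇒ x_C = 14.5 − 0.25x_D.
By symmetry x_D = x_C; substituting into the reaction function, 1.25x_C = 14.5 and x_C = 11.6.
P_C = 69 − 2·11.6 − 11.6 = 34.2.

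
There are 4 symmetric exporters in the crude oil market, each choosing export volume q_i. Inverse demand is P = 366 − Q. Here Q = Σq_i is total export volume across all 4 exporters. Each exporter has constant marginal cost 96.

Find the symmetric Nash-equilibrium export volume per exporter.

A representative exporter's profit is π_i = q_i(366 − Q) − 96q_i, with Q = q_i + Σ_{j≠i} q_j.
First-order condition: 270 − 2q_i − Σ_{j≠i} q_j = 0.
With identical exporters, set every q_j = q: then 270 − 2q − 3q = 0, i.e. q = 270/5 = 54.

54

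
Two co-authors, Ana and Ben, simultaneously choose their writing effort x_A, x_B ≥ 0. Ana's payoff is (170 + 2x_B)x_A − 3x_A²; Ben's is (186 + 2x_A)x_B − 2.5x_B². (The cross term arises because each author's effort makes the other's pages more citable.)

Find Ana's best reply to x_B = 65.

50

Expanding Ana's payoff: 170x_A + 2x_Bx_A − 3x_A².
∂π/∂x_A = 170 + 2x_B − 6x_A = 0, so x_A = 85/3 + (1/3)x_B.
At x_B = 65: x_A = 85/3 + (1/3)·65 = 50.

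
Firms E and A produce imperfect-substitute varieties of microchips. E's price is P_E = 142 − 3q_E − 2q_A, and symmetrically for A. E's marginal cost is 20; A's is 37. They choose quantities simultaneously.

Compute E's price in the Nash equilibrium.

Firm E's profit: π = q_E(142 − 3q_E − 2q_A) − 20q_E.
∂π/∂q_E = 122 − 6q_E − 2q_A = 0 ⇒ q_E = 61/3 − (1/3)q_A.
Similarly q_A = 17.5 − (1/3)q_E.
Plugging q_A into E's best response: q_E = 61/3 − (1/3)(17.5 − (1/3)q_E) ⇒ (8/9)q_E = 14.5, so q_E = 16.3125.
Then q_A = 17.5 − (1/3)·16.3125 = 12.0625.
P_E = 142 − 3·16.3125 − 2·12.0625 = 68.9375.

68.9375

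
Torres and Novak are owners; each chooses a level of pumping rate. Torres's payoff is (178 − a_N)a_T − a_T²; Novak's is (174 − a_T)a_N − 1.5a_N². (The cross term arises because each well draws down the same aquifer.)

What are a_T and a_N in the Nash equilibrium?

Expanding Torres's payoff: 178a_T − a_Na_T − a_T².
∂π/∂a_T = 178 − a_N − 2a_T = 0, so a_T = 89 − 0.5a_N.
Likewise for Novak: a_N = 58 − (1/3)a_T.
Plugging a_N into Torres's best response: a_T = 89 − 0.5(58 − (1/3)a_T) ⇒ (5/6)a_T = 60, so a_T = 72.
Then a_N = 58 − (1/3)·72 = 34.

72, 34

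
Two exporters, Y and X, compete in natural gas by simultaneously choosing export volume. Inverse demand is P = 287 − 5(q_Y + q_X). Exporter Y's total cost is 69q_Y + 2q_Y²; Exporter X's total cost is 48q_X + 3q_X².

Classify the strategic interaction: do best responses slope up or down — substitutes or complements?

Exporter Y's profit: π = q_Y(287 − 5(q_Y + q_X)) − 69q_Y − 2q_Y².
∂π/∂q_Y = 218 − 14q_Y − 5q_X = 0, so q_Y = 109/7 − (5/14)q_X.
The best-response slope dq_Y/dq_X = −5/14 < 0: the reaction function is downward-sloping, so the choices are strategic substitutes.

strategic substitutes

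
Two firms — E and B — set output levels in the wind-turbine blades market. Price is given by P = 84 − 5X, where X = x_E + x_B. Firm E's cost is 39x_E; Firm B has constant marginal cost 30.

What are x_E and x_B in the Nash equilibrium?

2.4, 4.2

Firm E's profit: π = x_E(84 − 5(x_E + x_B)) − 39x_E.
∂π/∂x_E = 45 − 10x_E − 5x_B = 0, so x_E = 4.5 − 0.5x_B.
By the same steps for B: x_B = 5.4 − 0.5x_E.
Solving the two reaction functions simultaneously: (1 − (−0.5)(−0.5))x_E = 4.5 − 0.5·5.4, so 0.75x_E = 1.8 and x_E = 2.4.
Then x_B = 5.4 − 0.5·2.4 = 4.2.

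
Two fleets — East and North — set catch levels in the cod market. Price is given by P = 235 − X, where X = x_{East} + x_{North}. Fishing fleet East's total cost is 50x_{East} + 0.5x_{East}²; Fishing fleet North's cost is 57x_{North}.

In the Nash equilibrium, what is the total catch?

Fishing fleet East's profit: π = x_{East}(235 − (x_{East} + x_{North})) − 50x_{East} − 0.5x_{East}².
∂π/∂x_{East} = 185 − 3x_{East} − x_{North} = 0, so x_{East} = 185/3 − (1/3)x_{North}.
For North: ∂π/∂x_{North} = 178 − 2x_{North} − x_{East} = 0 ⇒ x_{North} = 89 − 0.5x_{East}.
Plugging x_{North} into East's best response: x_{East} = 185/3 − (1/3)(89 − 0.5x_{East}) ⇒ (5/6)x_{East} = 32, so x_{East} = 38.4.
Then x_{North} = 89 − 0.5·38.4 = 69.8.
Total catch: 38.4 + 69.8 = 108.2.

108.2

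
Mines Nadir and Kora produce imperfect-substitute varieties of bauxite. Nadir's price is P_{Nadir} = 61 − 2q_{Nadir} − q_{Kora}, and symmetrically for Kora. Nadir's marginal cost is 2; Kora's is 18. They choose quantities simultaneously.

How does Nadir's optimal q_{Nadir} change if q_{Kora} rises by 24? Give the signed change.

Mine Nadir's profit: π = q_{Nadir}(61 − 2q_{Nadir} − q_{Kora}) − 2q_{Nadir}.
∂π/∂q_{Nadir} = 59 − 4q_{Nadir} − q_{Kora} = 0 ⇒ q_{Nadir} = 14.75 − 0.25q_{Kora}.
The reaction-function slope is −0.25, so a 24-unit rise in q_{Kora} moves q_{Nadir} by −0.25 × 24 = −6. Nadir's best response falls — the actions are strategic substitutes.

-6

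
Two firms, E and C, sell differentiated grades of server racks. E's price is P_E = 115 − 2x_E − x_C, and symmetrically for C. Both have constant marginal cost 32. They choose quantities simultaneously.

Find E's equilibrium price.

65.2

Firm E's profit: π = x_E(115 − 2x_E − x_C) − 32x_E.
∂π/∂x_E = 83 − 4x_E − x_C = 0 ⇒ x_E = 20.75 − 0.25x_C.
By symmetry x_C = x_E; substituting into the reaction function, 1.25x_E = 20.75 and x_E = 16.6.
P_E = 115 − 2·16.6 − 16.6 = 65.2.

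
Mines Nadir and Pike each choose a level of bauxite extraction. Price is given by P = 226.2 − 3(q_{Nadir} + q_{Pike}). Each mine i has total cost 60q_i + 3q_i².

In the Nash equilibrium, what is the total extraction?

Mine Nadir's profit: π = q_{Nadir}(226.2 − 3(q_{Nadir} + q_{Pike})) − 60q_{Nadir} − 3q_{Nadir}².
∂π/∂q_{Nadir} = 166.2 − 12q_{Nadir} − 3q_{Pike} = 0, so q_{Nadir} = 13.85 − 0.25q_{Pike}.
By symmetry q_{Pike} = q_{Nadir}; substituting into the reaction function, 1.25q_{Nadir} = 13.85 and q_{Nadir} = 11.08.
Total extraction: 11.08 + 11.08 = 22.16.

22.16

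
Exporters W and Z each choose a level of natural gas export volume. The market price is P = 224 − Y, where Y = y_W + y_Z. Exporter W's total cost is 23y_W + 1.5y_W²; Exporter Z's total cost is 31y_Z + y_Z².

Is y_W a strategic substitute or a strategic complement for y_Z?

strategic substitutes

Exporter W's profit: π = y_W(224 − (y_W + y_Z)) − 23y_W − 1.5y_W².
∂π/∂y_W = 201 − 5y_W − y_Z = 0, so y_W = 40.2 − 0.2y_Z.
The best-response slope dy_W/dy_Z = −0.2 < 0: the reaction function is downward-sloping, so the choices are strategic substitutes.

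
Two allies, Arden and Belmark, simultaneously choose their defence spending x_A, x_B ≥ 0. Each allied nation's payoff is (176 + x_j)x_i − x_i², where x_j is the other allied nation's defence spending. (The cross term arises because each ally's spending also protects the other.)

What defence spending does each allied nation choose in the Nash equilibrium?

Arden's payoff is (176 + x_B)x_A − x_A².
∂π/∂x_A = 176 + x_B − 2x_A = 0, so x_A = 88 + 0.5x_B.
The game is symmetric, so in equilibrium x_B = x_A: the reaction function gives 0.5x_A = 88, hence x_A = 176.

176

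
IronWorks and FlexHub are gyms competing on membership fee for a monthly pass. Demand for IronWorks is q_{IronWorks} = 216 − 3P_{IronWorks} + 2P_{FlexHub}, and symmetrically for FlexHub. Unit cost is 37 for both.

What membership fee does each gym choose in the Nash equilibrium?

IronWorks's profit: π = (P_{IronWorks} − 37)(216 − 3P_{IronWorks} + 2P_{FlexHub}).
∂π/∂P_{IronWorks} = 327 − 6P_{IronWorks} + 2P_{FlexHub} = 0 ⇒ P_{IronWorks} = 54.5 + (1/3)P_{FlexHub}.
By symmetry P_{FlexHub} = P_{IronWorks}; substituting into the reaction function, (2/3)P_{IronWorks} = 54.5 and P_{IronWorks} = 81.75.

81.75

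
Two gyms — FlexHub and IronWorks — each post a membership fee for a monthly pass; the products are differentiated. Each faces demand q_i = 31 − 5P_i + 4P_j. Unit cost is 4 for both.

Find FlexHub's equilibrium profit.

FlexHub's profit: π = (P_{FlexHub} − 4)(31 − 5P_{FlexHub} + 4P_{IronWorks}).
∂π/∂P_{FlexHub} = 51 − 10P_{FlexHub} + 4P_{IronWorks} = 0 ⇒ P_{FlexHub} = 5.1 + 0.4P_{IronWorks}.
The game is symmetric, so in equilibrium P_{IronWorks} = P_{FlexHub}: the reaction function gives 0.6P_{FlexHub} = 5.1, hence P_{FlexHub} = 8.5.
q_{FlexHub} = 31 − 5·8.5 + 4·8.5 = 22.5.
Profit = (8.5 − 4)·22.5 = 101.25.

101.25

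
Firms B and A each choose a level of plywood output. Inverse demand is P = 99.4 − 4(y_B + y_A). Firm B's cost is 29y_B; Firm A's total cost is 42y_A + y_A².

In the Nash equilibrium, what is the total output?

Firm B's profit: π = y_B(99.4 − 4(y_B + y_A)) − 29y_B.
∂π/∂y_B = 70.4 − 8y_B − 4y_A = 0, so y_B = 8.8 − 0.5y_A.
For A: ∂π/∂y_A = 57.4 − 10y_A − 4y_B = 0 ⇒ y_A = 5.74 − 0.4y_B.
Plugging y_A into B's best response: y_B = 8.8 − 0.5(5.74 − 0.4y_B) ⇒ 0.8y_B = 5.93, so y_B = 7.4125.
Then y_A = 5.74 − 0.4·7.4125 = 2.775.
Total output: 7.4125 + 2.775 = 10.1875.

10.1875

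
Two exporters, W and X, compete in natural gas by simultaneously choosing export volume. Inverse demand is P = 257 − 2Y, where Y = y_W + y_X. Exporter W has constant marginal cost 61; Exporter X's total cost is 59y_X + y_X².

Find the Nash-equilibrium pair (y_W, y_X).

Exporter W's profit: π = y_W(257 − 2(y_W + y_X)) − 61y_W.
∂π/∂y_W = 196 − 4y_W − 2y_X = 0, so y_W = 49 − 0.5y_X.
For X: ∂π/∂y_X = 198 − 6y_X − 2y_W = 0 ⇒ y_X = 33 − (1/3)y_W.
Solving the two reaction functions simultaneously: (1 − (−0.5)(−1/3))y_W = 49 − 0.5·33, so (5/6)y_W = 32.5 and y_W = 39.
Then y_X = 33 − (1/3)·39 = 20.

39, 20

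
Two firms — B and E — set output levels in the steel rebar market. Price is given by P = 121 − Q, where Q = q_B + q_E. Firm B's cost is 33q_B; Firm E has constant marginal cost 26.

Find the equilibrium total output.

61

Firm B's profit: π = q_B(121 − (q_B + q_E)) − 33q_B.
∂π/∂q_B = 88 − 2q_B − q_E = 0, so q_B = 44 − 0.5q_E.
By the same steps for E: q_E = 47.5 − 0.5q_B.
Substituting the second reaction function into the first: q_B = 44 − 0.5(47.5 − 0.5q_B), which gives 0.75q_B = 20.25 ⇒ q_B = 27.
Then q_E = 47.5 − 0.5·27 = 34.
Total output: 27 + 34 = 61.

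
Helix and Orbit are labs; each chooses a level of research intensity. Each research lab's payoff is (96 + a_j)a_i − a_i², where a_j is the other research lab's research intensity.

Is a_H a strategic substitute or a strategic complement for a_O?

Helix's payoff is (96 + a_O)a_H − a_H².
∂π/∂a_H = 96 + a_O − 2a_H = 0, so a_H = 48 + 0.5a_O.
The best-response slope da_H/da_O = 0.5 > 0: the reaction function is upward-sloping, so the choices are strategic complements.

strategic complements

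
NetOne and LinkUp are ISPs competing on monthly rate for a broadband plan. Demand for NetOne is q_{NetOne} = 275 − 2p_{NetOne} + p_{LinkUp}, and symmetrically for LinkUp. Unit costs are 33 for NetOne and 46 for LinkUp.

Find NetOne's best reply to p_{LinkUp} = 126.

116.75

NetOne's profit: π = (p_{NetOne} − 33)(275 − 2p_{NetOne} + p_{LinkUp}).
∂π/∂p_{NetOne} = 341 − 4p_{NetOne} + p_{LinkUp} = 0 ⇒ p_{NetOne} = 85.25 + 0.25p_{LinkUp}.
At p_{LinkUp} = 126: p_{NetOne} = 85.25 + 0.25·126 = 116.75.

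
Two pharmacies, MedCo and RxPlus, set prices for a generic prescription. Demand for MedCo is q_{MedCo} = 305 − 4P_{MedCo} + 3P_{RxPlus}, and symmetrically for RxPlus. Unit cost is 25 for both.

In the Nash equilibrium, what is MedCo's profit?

12544

MedCo's profit: π = (P_{MedCo} − 25)(305 − 4P_{MedCo} + 3P_{RxPlus}).
∂π/∂P_{MedCo} = 405 − 8P_{MedCo} + 3P_{RxPlus} = 0 ⇒ P_{MedCo} = 50.625 + 0.375P_{RxPlus}.
By symmetry P_{RxPlus} = P_{MedCo}; substituting into the reaction function, 0.625P_{MedCo} = 50.625 and P_{MedCo} = 81.
q_{MedCo} = 305 − 4·81 + 3·81 = 224.
Profit = (81 − 25)·224 = 12544.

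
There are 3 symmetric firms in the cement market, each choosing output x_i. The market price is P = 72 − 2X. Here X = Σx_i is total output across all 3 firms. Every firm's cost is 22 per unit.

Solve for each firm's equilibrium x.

A representative firm's profit is π_i = x_i(72 − 2X) − 22x_i, with X = x_i + Σ_{j≠i} x_j.
First-order condition: 50 − 4x_i − 2Σ_{j≠i} x_j = 0.
Imposing symmetry (x_j = x for all j) turns Σ_{j≠i} x_j into 2x, so 50 = 8x and x = 6.25.

6.25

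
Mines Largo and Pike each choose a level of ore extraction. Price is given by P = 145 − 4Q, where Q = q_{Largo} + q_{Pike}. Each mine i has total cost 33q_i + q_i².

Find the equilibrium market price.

Mine Largo's profit: π = q_{Largo}(145 − 4(q_{Largo} + q_{Pike})) − 33q_{Largo} − q_{Largo}².
∂π/∂q_{Largo} = 112 − 10q_{Largo} − 4q_{Pike} = 0, so q_{Largo} = 11.2 − 0.4q_{Pike}.
Setting q_{Largo} = q_{Pike} in the reaction function: q_{Largo} = 11.2 − 0.4q_{Largo}, so q_{Largo} = 11.2 / 1.4 = 8.
Equilibrium price: P = 145 − 4·16 = 81.

81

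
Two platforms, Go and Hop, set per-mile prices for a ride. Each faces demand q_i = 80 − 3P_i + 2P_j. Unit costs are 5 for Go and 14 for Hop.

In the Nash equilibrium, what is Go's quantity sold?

Go's profit: π = (P_{Go} − 5)(80 − 3P_{Go} + 2P_{Hop}).
∂π/∂P_{Go} = 95 − 6P_{Go} + 2P_{Hop} = 0 ⇒ P_{Go} = 95/6 + (1/3)P_{Hop}.
Similarly P_{Hop} = 61/3 + (1/3)P_{Go}.
Solving the two reaction functions simultaneously: (1 − (1/3)(1/3))P_{Go} = 95/6 + (1/3)·(61/3), so (8/9)P_{Go} = 407/18 and P_{Go} = 25.4375.
Then P_{Hop} = 61/3 + (1/3)·25.4375 = 28.8125.
q_{Go} = 80 − 3·25.4375 + 2·28.8125 = 61.3125.

61.3125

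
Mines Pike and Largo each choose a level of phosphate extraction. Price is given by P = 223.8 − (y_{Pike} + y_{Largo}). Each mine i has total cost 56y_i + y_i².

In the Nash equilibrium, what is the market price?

Mine Pike's profit: π = y_{Pike}(223.8 − (y_{Pike} + y_{Largo})) − 56y_{Pike} − y_{Pike}².
∂π/∂y_{Pike} = 167.8 − 4y_{Pike} − y_{Largo} = 0, so y_{Pike} = 41.95 − 0.25y_{Largo}.
By symmetry y_{Largo} = y_{Pike}; substituting into the reaction function, 1.25y_{Pike} = 41.95 and y_{Pike} = 33.56.
Equilibrium price: P = 223.8 − 67.12 = 156.68.

156.68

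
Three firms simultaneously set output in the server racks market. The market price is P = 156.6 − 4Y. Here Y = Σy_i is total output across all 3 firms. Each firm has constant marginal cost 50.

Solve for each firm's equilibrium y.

A representative firm's profit is π_i = y_i(156.6 − 4Y) − 50y_i, with Y = y_i + Σ_{j≠i} y_j.
First-order condition: 106.6 − 8y_i − 4Σ_{j≠i} y_j = 0.
In a symmetric equilibrium every firm chooses the same y, so Σ_{j≠i} y_j = 2y. The condition becomes 106.6 − 16y = 0, giving y = 106.6/16 = 6.6625.

6.6625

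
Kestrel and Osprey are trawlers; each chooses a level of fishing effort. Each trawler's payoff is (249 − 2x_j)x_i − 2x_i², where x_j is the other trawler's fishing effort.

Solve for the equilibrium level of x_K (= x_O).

41.5

Kestrel's payoff is (249 − 2x_O)x_K − 2x_K².
∂π/∂x_K = 249 − 2x_O − 4x_K = 0, so x_K = 62.25 − 0.5x_O.
The game is symmetric, so in equilibrium x_O = x_K: the reaction function gives 1.5x_K = 62.25, hence x_K = 41.5.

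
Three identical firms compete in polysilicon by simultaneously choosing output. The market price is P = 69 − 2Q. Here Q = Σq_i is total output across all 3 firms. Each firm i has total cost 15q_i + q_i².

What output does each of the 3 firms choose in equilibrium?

5.4

A representative firm's profit is π_i = q_i(69 − 2Q) − 15q_i − q_i², with Q = q_i + Σ_{j≠i} q_j.
First-order condition: 54 − 6q_i − 2Σ_{j≠i} q_j = 0.
Imposing symmetry (q_j = q for all j) turns Σ_{j≠i} q_j into 2q, so 54 = 10q and q = 5.4.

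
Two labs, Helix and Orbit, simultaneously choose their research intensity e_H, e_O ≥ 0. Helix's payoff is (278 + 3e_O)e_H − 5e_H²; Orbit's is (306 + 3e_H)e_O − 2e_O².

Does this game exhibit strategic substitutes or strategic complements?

strategic complements

Expanding Helix's payoff: 278e_H + 3e_Oe_H − 5e_H².
∂π/∂e_H = 278 + 3e_O − 10e_H = 0, so e_H = 27.8 + 0.3e_O.
The best-response slope de_H/de_O = 0.3 > 0: the reaction function is upward-sloping, so the choices are strategic complements.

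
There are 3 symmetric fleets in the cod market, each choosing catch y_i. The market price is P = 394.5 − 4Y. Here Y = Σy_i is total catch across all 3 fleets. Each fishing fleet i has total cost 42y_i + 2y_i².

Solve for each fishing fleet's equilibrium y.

A representative fishing fleet's profit is π_i = y_i(394.5 − 4Y) − 42y_i − 2y_i², with Y = y_i + Σ_{j≠i} y_j.
First-order condition: 352.5 − 12y_i − 4Σ_{j≠i} y_j = 0.
In a symmetric equilibrium every fishing fleet chooses the same y, so Σ_{j≠i} y_j = 2y. The condition becomes 352.5 − 20y = 0, giving y = 352.5/20 = 17.625.

17.625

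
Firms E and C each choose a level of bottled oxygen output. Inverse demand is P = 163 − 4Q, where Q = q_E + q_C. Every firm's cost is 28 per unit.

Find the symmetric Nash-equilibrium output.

11.25

Firm E's profit: π = q_E(163 − 4(q_E + q_C)) − 28q_E.
∂π/∂q_E = 135 − 8q_E − 4q_C = 0, so q_E = 16.875 − 0.5q_C.
The game is symmetric, so in equilibrium q_C = q_E: the reaction function gives 1.5q_E = 16.875, hence q_E = 11.25.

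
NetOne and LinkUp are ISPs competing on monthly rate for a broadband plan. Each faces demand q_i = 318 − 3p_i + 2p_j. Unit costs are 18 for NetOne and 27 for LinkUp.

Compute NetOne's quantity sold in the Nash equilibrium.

NetOne's profit: π = (p_{NetOne} − 18)(318 − 3p_{NetOne} + 2p_{LinkUp}).
∂π/∂p_{NetOne} = 372 − 6p_{NetOne} + 2p_{LinkUp} = 0 ⇒ p_{NetOne} = 62 + (1/3)p_{LinkUp}.
Similarly p_{LinkUp} = 66.5 + (1/3)p_{NetOne}.
Plugging p_{LinkUp} into NetOne's best response: p_{NetOne} = 62 + (1/3)(66.5 + (1/3)p_{NetOne}) ⇒ (8/9)p_{NetOne} = 505/6, so p_{NetOne} = 94.6875.
Then p_{LinkUp} = 66.5 + (1/3)·94.6875 = 98.0625.
q_{NetOne} = 318 − 3·94.6875 + 2·98.0625 = 230.0625.

230.0625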